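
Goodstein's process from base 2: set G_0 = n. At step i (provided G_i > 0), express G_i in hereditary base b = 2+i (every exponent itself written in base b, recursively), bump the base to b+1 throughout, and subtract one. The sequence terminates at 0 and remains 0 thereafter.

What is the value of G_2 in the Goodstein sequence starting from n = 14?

i=0: 14 = 2^(2 + 1) + 2^2 + 2 (b=2); 2→3: 3^(3 + 1) + 3^3 + 3 = 111; 111−1 = 110
i=1: 110 = 3^(3 + 1) + 3^3 + 2 (b=3); 3→4: 4^(4 + 1) + 4^4 + 2 = 1282; 1282−1 = 1281

1281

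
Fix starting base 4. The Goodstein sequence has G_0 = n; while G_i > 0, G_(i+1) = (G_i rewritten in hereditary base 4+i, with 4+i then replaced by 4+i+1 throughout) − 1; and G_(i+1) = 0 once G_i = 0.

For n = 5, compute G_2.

[0] 5 ≡ 4 + 1 (base 4). Lift 5: 6. −1: 5.
[1] 5 ≡ 5 (base 5). Lift 6: 6. −1: 5.

5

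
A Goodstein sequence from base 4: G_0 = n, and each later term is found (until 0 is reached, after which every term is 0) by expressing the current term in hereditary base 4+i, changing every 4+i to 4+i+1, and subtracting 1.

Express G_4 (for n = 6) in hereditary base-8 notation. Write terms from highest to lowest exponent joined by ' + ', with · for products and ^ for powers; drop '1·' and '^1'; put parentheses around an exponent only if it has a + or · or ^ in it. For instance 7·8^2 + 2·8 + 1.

5

G_0=6  [base 4] 4 + 2  →[4↦5]→  5 + 2 = 7  −1 ⇒ G_1=6
G_1=6  [base 5] 5 + 1  →[5↦6]→  6 + 1 = 7  −1 ⇒ G_2=6
G_2=6  [base 6] 6  →[6↦7]→  7 = 7  −1 ⇒ G_3=6
G_3=6  [base 7] 6  →[7↦8]→  6 = 6  −1 ⇒ G_4=5
G_4=5  [base 8] 5  →[8↦9]→  5 = 5  −1 ⇒ G_5=4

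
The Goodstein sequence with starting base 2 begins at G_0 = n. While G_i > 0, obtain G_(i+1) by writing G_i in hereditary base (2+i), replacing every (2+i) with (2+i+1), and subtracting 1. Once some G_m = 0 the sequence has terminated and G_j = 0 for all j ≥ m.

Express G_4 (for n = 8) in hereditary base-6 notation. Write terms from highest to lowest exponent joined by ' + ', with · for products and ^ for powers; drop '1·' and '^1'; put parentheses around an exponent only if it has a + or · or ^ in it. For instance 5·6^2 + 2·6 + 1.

2·6^6 + 2·6^2 + 6 + 5

G_0 = 8. HB_2(8) = 2^(2 + 1). Bump = 81. G_1 = 80.
G_1 = 80. HB_3(80) = 2·3^3 + 2·3^2 + 2·3 + 2. Bump = 554. G_2 = 553.
G_2 = 553. HB_4(553) = 2·4^4 + 2·4^2 + 2·4 + 1. Bump = 6311. G_3 = 6310.
G_3 = 6310. HB_5(6310) = 2·5^5 + 2·5^2 + 2·5. Bump = 93396. G_4 = 93395.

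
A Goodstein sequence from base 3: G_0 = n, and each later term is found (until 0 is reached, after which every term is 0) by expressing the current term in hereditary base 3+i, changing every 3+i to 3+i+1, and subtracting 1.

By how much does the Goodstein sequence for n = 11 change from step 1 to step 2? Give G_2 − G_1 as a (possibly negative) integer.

8

11 —HB3→ 3^2 + 2 —bump→ 4^2 + 2 = 18 —(−1)→ 17
17 —HB4→ 4^2 + 1 —bump→ 5^2 + 1 = 26 —(−1)→ 25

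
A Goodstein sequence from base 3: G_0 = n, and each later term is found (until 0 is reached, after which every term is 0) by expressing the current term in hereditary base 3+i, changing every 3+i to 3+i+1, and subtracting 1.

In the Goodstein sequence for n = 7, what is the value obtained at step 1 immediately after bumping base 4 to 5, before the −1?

step 0: 7 = 2·3 + 1; sub 4 for 3: 2·4 + 1; = 9; G_1 = 9−1 = 8
step 1: 8 = 2·4; sub 5 for 4: 2·5; = 10; G_2 = 10−1 = 9

10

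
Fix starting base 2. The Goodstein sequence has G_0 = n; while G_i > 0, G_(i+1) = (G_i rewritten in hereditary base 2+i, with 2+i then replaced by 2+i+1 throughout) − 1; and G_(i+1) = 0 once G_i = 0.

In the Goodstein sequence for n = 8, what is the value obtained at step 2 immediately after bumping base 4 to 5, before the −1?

6311

G_0 = 8. HB_2(8) = 2^(2 + 1). Bump = 81. G_1 = 80.
G_1 = 80. HB_3(80) = 2·3^3 + 2·3^2 + 2·3 + 2. Bump = 554. G_2 = 553.
G_2 = 553. HB_4(553) = 2·4^4 + 2·4^2 + 2·4 + 1. Bump = 6311. G_3 = 6310.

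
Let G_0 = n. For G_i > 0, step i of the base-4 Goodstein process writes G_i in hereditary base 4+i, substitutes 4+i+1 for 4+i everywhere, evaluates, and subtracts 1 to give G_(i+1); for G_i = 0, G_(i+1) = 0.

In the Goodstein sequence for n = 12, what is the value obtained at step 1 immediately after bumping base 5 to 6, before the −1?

16

[0] 12 ≡ 3·4 (base 4). Lift 5: 15. −1: 14.
[1] 14 ≡ 2·5 + 4 (base 5). Lift 6: 16. −1: 15.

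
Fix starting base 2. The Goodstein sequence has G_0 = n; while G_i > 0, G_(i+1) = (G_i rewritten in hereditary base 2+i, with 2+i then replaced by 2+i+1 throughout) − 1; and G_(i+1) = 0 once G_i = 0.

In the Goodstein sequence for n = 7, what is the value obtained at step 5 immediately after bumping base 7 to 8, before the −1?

16777216

[0] 7 ≡ 2^2 + 2 + 1 (base 2). Lift 3: 31. −1: 30.
[1] 30 ≡ 3^3 + 3 (base 3). Lift 4: 260. −1: 259.
[2] 259 ≡ 4^4 + 3 (base 4). Lift 5: 3128. −1: 3127.
[3] 3127 ≡ 5^5 + 2 (base 5). Lift 6: 46658. −1: 46657.
[4] 46657 ≡ 6^6 + 1 (base 6). Lift 7: 823544. −1: 823543.
[5] 823543 ≡ 7^7 (base 7). Lift 8: 16777216. −1: 16777215.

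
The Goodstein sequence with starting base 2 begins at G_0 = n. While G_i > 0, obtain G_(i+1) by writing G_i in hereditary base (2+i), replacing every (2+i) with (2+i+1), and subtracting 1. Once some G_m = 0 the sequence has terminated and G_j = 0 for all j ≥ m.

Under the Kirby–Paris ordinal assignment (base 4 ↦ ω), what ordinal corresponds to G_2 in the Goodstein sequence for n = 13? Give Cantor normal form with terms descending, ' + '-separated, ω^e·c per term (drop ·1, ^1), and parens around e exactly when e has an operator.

G_0 = 13. HB_2(13) = 2^(2 + 1) + 2^2 + 1. Bump = 109. G_1 = 108.
G_1 = 108. HB_3(108) = 3^(3 + 1) + 3^3. Bump = 1280. G_2 = 1279.

ω^(ω + 1) + ω^3·3 + ω^2·3 + ω·3 + 3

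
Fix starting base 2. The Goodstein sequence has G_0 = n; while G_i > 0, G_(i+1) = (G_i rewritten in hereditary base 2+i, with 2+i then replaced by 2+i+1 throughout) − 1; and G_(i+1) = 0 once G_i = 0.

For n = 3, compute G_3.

i=0: 3 = 2 + 1 (b=2); 2→3: 3 + 1 = 4; 4−1 = 3
i=1: 3 = 3 (b=3); 3→4: 4 = 4; 4−1 = 3
i=2: 3 = 3 (b=4); 4→5: 3 = 3; 3−1 = 2
i=3: 2 = 2 (b=5); 5→6: 2 = 2; 2−1 = 1

2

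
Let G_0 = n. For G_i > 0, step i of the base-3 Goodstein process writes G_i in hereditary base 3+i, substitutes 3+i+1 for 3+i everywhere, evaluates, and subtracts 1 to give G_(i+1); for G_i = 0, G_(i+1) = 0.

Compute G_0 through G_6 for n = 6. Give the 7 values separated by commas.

6, 7, 7, 7, 7, 7, 6

step 0: 6 = 2·3; sub 4 for 3: 2·4; = 8; G_1 = 8−1 = 7
step 1: 7 = 4 + 3; sub 5 for 4: 5 + 3; = 8; G_2 = 8−1 = 7
step 2: 7 = 5 + 2; sub 6 for 5: 6 + 2; = 8; G_3 = 8−1 = 7
step 3: 7 = 6 + 1; sub 7 for 6: 7 + 1; = 8; G_4 = 8−1 = 7
step 4: 7 = 7; sub 8 for 7: 8; = 8; G_5 = 8−1 = 7
step 5: 7 = 7; sub 9 for 8: 7; = 7; G_6 = 7−1 = 6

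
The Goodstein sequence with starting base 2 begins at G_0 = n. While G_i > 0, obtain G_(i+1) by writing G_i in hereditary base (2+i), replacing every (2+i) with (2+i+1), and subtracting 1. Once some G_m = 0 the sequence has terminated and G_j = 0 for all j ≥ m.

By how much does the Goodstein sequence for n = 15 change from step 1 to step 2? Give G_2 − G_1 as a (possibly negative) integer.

step 0: 15 = 2^(2 + 1) + 2^2 + 2 + 1; sub 3 for 2: 3^(3 + 1) + 3^3 + 3 + 1; = 112; G_1 = 112−1 = 111
step 1: 111 = 3^(3 + 1) + 3^3 + 3; sub 4 for 3: 4^(4 + 1) + 4^4 + 4; = 1284; G_2 = 1284−1 = 1283

1172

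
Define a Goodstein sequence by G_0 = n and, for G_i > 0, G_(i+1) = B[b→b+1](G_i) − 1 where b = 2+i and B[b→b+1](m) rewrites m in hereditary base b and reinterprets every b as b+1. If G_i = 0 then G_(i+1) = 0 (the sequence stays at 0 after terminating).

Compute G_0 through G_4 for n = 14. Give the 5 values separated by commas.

14, 110, 1281, 18750, 326591

step 0: 14 = 2^(2 + 1) + 2^2 + 2; sub 3 for 2: 3^(3 + 1) + 3^3 + 3; = 111; G_1 = 111−1 = 110
step 1: 110 = 3^(3 + 1) + 3^3 + 2; sub 4 for 3: 4^(4 + 1) + 4^4 + 2; = 1282; G_2 = 1282−1 = 1281
step 2: 1281 = 4^(4 + 1) + 4^4 + 1; sub 5 for 4: 5^(5 + 1) + 5^5 + 1; = 18751; G_3 = 18751−1 = 18750
step 3: 18750 = 5^(5 + 1) + 5^5; sub 6 for 5: 6^(6 + 1) + 6^6; = 326592; G_4 = 326592−1 = 326591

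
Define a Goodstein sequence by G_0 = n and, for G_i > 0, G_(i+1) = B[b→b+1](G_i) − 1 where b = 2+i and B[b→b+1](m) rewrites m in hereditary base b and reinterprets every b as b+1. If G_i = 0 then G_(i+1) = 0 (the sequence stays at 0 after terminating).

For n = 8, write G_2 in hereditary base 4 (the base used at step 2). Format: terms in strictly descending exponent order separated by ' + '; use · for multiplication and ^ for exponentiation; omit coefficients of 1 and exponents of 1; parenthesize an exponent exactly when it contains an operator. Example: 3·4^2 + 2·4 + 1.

G_0=8  [base 2] 2^(2 + 1)  →[2↦3]→  3^(3 + 1) = 81  −1 ⇒ G_1=80
G_1=80  [base 3] 2·3^3 + 2·3^2 + 2·3 + 2  →[3↦4]→  2·4^4 + 2·4^2 + 2·4 + 2 = 554  −1 ⇒ G_2=553
G_2=553  [base 4] 2·4^4 + 2·4^2 + 2·4 + 1  →[4↦5]→  2·5^5 + 2·5^2 + 2·5 + 1 = 6311  −1 ⇒ G_3=6310

2·4^4 + 2·4^2 + 2·4 + 1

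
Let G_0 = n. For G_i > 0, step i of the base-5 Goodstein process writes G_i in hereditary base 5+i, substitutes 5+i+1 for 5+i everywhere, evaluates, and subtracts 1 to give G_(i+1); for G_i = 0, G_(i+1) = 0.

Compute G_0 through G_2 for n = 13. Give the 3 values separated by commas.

13 —HB5→ 2·5 + 3 —bump→ 2·6 + 3 = 15 —(−1)→ 14
14 —HB6→ 2·6 + 2 —bump→ 2·7 + 2 = 16 —(−1)→ 15

13, 14, 15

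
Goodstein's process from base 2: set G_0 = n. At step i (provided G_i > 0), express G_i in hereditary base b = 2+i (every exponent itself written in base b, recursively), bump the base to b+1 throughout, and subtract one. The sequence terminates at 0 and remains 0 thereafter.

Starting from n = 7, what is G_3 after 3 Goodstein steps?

G_0 = 7. HB_2(7) = 2^2 + 2 + 1. Bump = 31. G_1 = 30.
G_1 = 30. HB_3(30) = 3^3 + 3. Bump = 260. G_2 = 259.
G_2 = 259. HB_4(259) = 4^4 + 3. Bump = 3128. G_3 = 3127.
G_3 = 3127. HB_5(3127) = 5^5 + 2. Bump = 46658. G_4 = 46657.

3127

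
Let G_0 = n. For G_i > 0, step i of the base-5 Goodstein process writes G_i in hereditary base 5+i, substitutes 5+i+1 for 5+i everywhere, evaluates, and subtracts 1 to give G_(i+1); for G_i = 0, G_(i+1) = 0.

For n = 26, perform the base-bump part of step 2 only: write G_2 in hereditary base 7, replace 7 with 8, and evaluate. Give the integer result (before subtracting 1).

26 —HB5→ 5^2 + 1 —bump→ 6^2 + 1 = 37 —(−1)→ 36
36 —HB6→ 6^2 —bump→ 7^2 = 49 —(−1)→ 48
48 —HB7→ 6·7 + 6 —bump→ 6·8 + 6 = 54 —(−1)→ 53

54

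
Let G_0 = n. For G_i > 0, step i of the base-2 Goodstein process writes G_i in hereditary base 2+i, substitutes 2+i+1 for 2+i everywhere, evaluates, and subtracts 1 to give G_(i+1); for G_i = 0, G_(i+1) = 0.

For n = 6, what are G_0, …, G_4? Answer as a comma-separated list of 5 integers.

(0) 6|_2 = 2^2 + 2 ↦ 3^3 + 3|_3 = 30 ⇒ 29
(1) 29|_3 = 3^3 + 2 ↦ 4^4 + 2|_4 = 258 ⇒ 257
(2) 257|_4 = 4^4 + 1 ↦ 5^5 + 1|_5 = 3126 ⇒ 3125
(3) 3125|_5 = 5^5 ↦ 6^6|_6 = 46656 ⇒ 46655

6, 29, 257, 3125, 46655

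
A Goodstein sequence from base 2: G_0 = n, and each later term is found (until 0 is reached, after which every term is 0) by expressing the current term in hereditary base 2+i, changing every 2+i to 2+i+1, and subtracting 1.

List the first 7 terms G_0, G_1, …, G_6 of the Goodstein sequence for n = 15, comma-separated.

15, 111, 1283, 18752, 326593, 6588344, 150994943

i=0: 15 = 2^(2 + 1) + 2^2 + 2 + 1 (b=2); 2→3: 3^(3 + 1) + 3^3 + 3 + 1 = 112; 112−1 = 111
i=1: 111 = 3^(3 + 1) + 3^3 + 3 (b=3); 3→4: 4^(4 + 1) + 4^4 + 4 = 1284; 1284−1 = 1283
i=2: 1283 = 4^(4 + 1) + 4^4 + 3 (b=4); 4→5: 5^(5 + 1) + 5^5 + 3 = 18753; 18753−1 = 18752
i=3: 18752 = 5^(5 + 1) + 5^5 + 2 (b=5); 5→6: 6^(6 + 1) + 6^6 + 2 = 326594; 326594−1 = 326593
i=4: 326593 = 6^(6 + 1) + 6^6 + 1 (b=6); 6→7: 7^(7 + 1) + 7^7 + 1 = 6588345; 6588345−1 = 6588344
i=5: 6588344 = 7^(7 + 1) + 7^7 (b=7); 7→8: 8^(8 + 1) + 8^8 = 150994944; 150994944−1 = 150994943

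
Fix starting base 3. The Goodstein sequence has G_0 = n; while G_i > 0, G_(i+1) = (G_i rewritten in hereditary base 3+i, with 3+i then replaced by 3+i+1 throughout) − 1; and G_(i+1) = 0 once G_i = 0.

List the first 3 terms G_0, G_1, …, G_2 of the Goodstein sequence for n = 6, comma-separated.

6, 7, 7

G_0 = 6. HB_3(6) = 2·3. Bump = 8. G_1 = 7.
G_1 = 7. HB_4(7) = 4 + 3. Bump = 8. G_2 = 7.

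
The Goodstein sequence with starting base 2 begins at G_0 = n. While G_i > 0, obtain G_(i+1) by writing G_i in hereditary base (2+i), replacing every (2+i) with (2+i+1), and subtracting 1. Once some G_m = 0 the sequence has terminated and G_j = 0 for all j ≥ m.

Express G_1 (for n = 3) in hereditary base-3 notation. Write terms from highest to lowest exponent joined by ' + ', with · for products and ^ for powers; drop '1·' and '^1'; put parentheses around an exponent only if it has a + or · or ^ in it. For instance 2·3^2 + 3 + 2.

3

G_0 = 3. HB_2(3) = 2 + 1. Bump = 4. G_1 = 3.
G_1 = 3. HB_3(3) = 3. Bump = 4. G_2 = 3.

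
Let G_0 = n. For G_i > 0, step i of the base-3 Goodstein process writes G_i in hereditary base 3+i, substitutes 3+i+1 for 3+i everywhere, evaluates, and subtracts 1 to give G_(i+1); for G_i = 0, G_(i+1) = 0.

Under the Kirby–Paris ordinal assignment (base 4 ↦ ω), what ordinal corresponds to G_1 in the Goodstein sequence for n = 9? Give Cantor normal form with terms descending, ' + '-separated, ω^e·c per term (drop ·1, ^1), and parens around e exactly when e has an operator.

ω·3 + 3

G_0 = 9. HB_3(9) = 3^2. Bump = 16. G_1 = 15.
G_1 = 15. HB_4(15) = 3·4 + 3. Bump = 18. G_2 = 17.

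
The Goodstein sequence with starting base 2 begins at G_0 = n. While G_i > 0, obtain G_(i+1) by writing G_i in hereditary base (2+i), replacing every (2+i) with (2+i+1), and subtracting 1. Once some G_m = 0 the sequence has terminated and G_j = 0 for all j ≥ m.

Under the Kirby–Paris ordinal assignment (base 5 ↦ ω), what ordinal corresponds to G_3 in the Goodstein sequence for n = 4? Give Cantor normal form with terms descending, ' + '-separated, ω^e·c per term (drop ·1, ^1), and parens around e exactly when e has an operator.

i=0: 4 = 2^2 (b=2); 2→3: 3^3 = 27; 27−1 = 26
i=1: 26 = 2·3^2 + 2·3 + 2 (b=3); 3→4: 2·4^2 + 2·4 + 2 = 42; 42−1 = 41
i=2: 41 = 2·4^2 + 2·4 + 1 (b=4); 4→5: 2·5^2 + 2·5 + 1 = 61; 61−1 = 60
i=3: 60 = 2·5^2 + 2·5 (b=5); 5→6: 2·6^2 + 2·6 = 84; 84−1 = 83

ω^2·2 + ω·2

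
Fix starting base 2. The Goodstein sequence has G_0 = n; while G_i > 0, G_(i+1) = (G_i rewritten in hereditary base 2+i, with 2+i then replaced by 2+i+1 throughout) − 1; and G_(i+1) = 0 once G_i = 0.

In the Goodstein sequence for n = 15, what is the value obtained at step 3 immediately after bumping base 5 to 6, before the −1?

326594

G_0 = 15. HB_2(15) = 2^(2 + 1) + 2^2 + 2 + 1. Bump = 112. G_1 = 111.
G_1 = 111. HB_3(111) = 3^(3 + 1) + 3^3 + 3. Bump = 1284. G_2 = 1283.
G_2 = 1283. HB_4(1283) = 4^(4 + 1) + 4^4 + 3. Bump = 18753. G_3 = 18752.
G_3 = 18752. HB_5(18752) = 5^(5 + 1) + 5^5 + 2. Bump = 326594. G_4 = 326593.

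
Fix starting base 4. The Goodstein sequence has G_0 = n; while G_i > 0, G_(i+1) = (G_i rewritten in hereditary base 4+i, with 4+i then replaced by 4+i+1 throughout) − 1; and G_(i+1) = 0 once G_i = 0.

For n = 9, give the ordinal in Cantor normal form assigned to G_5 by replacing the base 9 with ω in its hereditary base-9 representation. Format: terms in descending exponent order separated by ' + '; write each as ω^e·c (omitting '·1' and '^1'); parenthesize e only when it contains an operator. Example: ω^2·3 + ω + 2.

ω + 2

(0) 9|_4 = 2·4 + 1 ↦ 2·5 + 1|_5 = 11 ⇒ 10
(1) 10|_5 = 2·5 ↦ 2·6|_6 = 12 ⇒ 11
(2) 11|_6 = 6 + 5 ↦ 7 + 5|_7 = 12 ⇒ 11
(3) 11|_7 = 7 + 4 ↦ 8 + 4|_8 = 12 ⇒ 11
(4) 11|_8 = 8 + 3 ↦ 9 + 3|_9 = 12 ⇒ 11
(5) 11|_9 = 9 + 2 ↦ 10 + 2|_10 = 12 ⇒ 11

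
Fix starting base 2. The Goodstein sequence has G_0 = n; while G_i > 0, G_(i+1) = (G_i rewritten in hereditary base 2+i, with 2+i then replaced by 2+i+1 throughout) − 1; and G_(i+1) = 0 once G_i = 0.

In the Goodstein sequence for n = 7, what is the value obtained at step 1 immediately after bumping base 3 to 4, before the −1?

260

step 0: 7 = 2^2 + 2 + 1; sub 3 for 2: 3^3 + 3 + 1; = 31; G_1 = 31−1 = 30
step 1: 30 = 3^3 + 3; sub 4 for 3: 4^4 + 4; = 260; G_2 = 260−1 = 259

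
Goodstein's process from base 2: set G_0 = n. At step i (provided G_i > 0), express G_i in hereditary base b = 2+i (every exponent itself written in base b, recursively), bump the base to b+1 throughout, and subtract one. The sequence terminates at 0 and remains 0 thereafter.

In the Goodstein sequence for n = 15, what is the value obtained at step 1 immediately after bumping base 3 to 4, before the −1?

step 0: 15 = 2^(2 + 1) + 2^2 + 2 + 1; sub 3 for 2: 3^(3 + 1) + 3^3 + 3 + 1; = 112; G_1 = 112−1 = 111
step 1: 111 = 3^(3 + 1) + 3^3 + 3; sub 4 for 3: 4^(4 + 1) + 4^4 + 4; = 1284; G_2 = 1284−1 = 1283

1284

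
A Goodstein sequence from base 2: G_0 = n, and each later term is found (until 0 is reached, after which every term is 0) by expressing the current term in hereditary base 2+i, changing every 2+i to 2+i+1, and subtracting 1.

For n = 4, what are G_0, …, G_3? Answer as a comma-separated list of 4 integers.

G_0 = 4. HB_2(4) = 2^2. Bump = 27. G_1 = 26.
G_1 = 26. HB_3(26) = 2·3^2 + 2·3 + 2. Bump = 42. G_2 = 41.
G_2 = 41. HB_4(41) = 2·4^2 + 2·4 + 1. Bump = 61. G_3 = 60.

4, 26, 41, 60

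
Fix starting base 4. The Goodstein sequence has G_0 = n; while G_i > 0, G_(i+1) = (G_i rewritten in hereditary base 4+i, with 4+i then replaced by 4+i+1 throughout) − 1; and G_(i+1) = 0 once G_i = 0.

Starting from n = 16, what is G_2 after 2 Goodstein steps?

27

step 0: 16 = 4^2; sub 5 for 4: 5^2; = 25; G_1 = 25−1 = 24
step 1: 24 = 4·5 + 4; sub 6 for 5: 4·6 + 4; = 28; G_2 = 28−1 = 27
step 2: 27 = 4·6 + 3; sub 7 for 6: 4·7 + 3; = 31; G_3 = 31−1 = 30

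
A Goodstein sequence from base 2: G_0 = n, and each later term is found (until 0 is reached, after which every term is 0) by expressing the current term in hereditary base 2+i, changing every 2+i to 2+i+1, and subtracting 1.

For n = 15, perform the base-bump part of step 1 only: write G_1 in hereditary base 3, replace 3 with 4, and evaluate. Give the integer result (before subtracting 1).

1284

(0) 15|_2 = 2^(2 + 1) + 2^2 + 2 + 1 ↦ 3^(3 + 1) + 3^3 + 3 + 1|_3 = 112 ⇒ 111
(1) 111|_3 = 3^(3 + 1) + 3^3 + 3 ↦ 4^(4 + 1) + 4^4 + 4|_4 = 1284 ⇒ 1283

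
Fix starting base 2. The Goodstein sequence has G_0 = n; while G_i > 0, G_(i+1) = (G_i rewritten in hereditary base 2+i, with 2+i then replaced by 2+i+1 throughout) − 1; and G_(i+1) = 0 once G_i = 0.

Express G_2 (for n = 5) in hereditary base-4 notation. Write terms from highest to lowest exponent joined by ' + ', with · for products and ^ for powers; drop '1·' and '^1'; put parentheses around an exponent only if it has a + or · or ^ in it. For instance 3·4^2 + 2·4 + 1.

3·4^3 + 3·4^2 + 3·4 + 3

G_0=5  [base 2] 2^2 + 1  →[2↦3]→  3^3 + 1 = 28  −1 ⇒ G_1=27
G_1=27  [base 3] 3^3  →[3↦4]→  4^4 = 256  −1 ⇒ G_2=255
G_2=255  [base 4] 3·4^3 + 3·4^2 + 3·4 + 3  →[4↦5]→  3·5^3 + 3·5^2 + 3·5 + 3 = 468  −1 ⇒ G_3=467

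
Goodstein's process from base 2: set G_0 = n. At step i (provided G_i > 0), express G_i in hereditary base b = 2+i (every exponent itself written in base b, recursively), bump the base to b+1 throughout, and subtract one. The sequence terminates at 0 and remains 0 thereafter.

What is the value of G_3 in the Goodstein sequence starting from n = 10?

[0] 10 ≡ 2^(2 + 1) + 2 (base 2). Lift 3: 84. −1: 83.
[1] 83 ≡ 3^(3 + 1) + 2 (base 3). Lift 4: 1026. −1: 1025.
[2] 1025 ≡ 4^(4 + 1) + 1 (base 4). Lift 5: 15626. −1: 15625.
[3] 15625 ≡ 5^(5 + 1) (base 5). Lift 6: 279936. −1: 279935.

15625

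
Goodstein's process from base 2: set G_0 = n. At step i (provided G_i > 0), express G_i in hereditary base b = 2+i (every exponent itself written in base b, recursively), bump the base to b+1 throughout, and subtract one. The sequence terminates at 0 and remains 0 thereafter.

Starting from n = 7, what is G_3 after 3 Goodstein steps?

7 —HB2→ 2^2 + 2 + 1 —bump→ 3^3 + 3 + 1 = 31 —(−1)→ 30
30 —HB3→ 3^3 + 3 —bump→ 4^4 + 4 = 260 —(−1)→ 259
259 —HB4→ 4^4 + 3 —bump→ 5^5 + 3 = 3128 —(−1)→ 3127

3127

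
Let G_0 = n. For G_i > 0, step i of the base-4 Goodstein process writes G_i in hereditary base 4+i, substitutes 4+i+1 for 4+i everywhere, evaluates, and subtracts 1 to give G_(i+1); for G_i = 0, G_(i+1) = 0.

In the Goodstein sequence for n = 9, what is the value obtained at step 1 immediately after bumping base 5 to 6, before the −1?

G_0 = 9. HB_4(9) = 2·4 + 1. Bump = 11. G_1 = 10.
G_1 = 10. HB_5(10) = 2·5. Bump = 12. G_2 = 11.

12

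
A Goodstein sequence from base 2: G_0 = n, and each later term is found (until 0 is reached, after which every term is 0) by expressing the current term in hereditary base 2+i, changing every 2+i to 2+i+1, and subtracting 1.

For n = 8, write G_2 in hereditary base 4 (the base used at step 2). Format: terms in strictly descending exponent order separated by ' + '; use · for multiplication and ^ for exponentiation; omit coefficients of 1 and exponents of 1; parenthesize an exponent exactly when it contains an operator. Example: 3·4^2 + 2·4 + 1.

[0] 8 ≡ 2^(2 + 1) (base 2). Lift 3: 81. −1: 80.
[1] 80 ≡ 2·3^3 + 2·3^2 + 2·3 + 2 (base 3). Lift 4: 554. −1: 553.
[2] 553 ≡ 2·4^4 + 2·4^2 + 2·4 + 1 (base 4). Lift 5: 6311. −1: 6310.

2·4^4 + 2·4^2 + 2·4 + 1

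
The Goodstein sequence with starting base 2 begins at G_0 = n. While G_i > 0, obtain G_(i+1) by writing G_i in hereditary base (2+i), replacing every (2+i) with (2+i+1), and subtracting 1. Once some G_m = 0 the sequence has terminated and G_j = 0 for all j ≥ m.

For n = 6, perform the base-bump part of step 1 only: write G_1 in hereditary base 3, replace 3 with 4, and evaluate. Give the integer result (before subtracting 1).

base 2: 6 = 2^2 + 2; at 3: 3^3 + 3 = 30; next = 29
base 3: 29 = 3^3 + 2; at 4: 4^4 + 2 = 258; next = 257

258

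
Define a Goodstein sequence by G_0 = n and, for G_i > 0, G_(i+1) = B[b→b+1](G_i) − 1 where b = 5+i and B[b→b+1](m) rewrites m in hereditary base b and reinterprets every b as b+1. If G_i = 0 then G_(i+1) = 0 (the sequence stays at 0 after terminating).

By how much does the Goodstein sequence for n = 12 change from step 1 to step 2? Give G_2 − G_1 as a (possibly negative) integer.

1

i=0: 12 = 2·5 + 2 (b=5); 5→6: 2·6 + 2 = 14; 14−1 = 13
i=1: 13 = 2·6 + 1 (b=6); 6→7: 2·7 + 1 = 15; 15−1 = 14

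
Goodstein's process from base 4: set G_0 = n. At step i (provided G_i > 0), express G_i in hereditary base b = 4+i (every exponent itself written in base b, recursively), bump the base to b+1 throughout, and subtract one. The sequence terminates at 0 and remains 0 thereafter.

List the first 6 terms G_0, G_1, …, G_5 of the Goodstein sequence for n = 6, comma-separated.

6, 6, 6, 6, 5, 4

[0] 6 ≡ 4 + 2 (base 4). Lift 5: 7. −1: 6.
[1] 6 ≡ 5 + 1 (base 5). Lift 6: 7. −1: 6.
[2] 6 ≡ 6 (base 6). Lift 7: 7. −1: 6.
[3] 6 ≡ 6 (base 7). Lift 8: 6. −1: 5.
[4] 5 ≡ 5 (base 8). Lift 9: 5. −1: 4.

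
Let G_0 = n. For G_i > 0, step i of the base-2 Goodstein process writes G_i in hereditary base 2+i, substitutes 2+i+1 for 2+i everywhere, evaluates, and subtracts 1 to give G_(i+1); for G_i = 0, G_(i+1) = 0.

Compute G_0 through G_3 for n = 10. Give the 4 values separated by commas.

10, 83, 1025, 15625

G_0=10  [base 2] 2^(2 + 1) + 2  →[2↦3]→  3^(3 + 1) + 3 = 84  −1 ⇒ G_1=83
G_1=83  [base 3] 3^(3 + 1) + 2  →[3↦4]→  4^(4 + 1) + 2 = 1026  −1 ⇒ G_2=1025
G_2=1025  [base 4] 4^(4 + 1) + 1  →[4↦5]→  5^(5 + 1) + 1 = 15626  −1 ⇒ G_3=15625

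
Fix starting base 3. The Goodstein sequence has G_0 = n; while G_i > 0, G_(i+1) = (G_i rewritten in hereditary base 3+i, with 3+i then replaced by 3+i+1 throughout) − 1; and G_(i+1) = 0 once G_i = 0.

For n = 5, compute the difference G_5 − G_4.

-1

(0) 5|_3 = 3 + 2 ↦ 4 + 2|_4 = 6 ⇒ 5
(1) 5|_4 = 4 + 1 ↦ 5 + 1|_5 = 6 ⇒ 5
(2) 5|_5 = 5 ↦ 6|_6 = 6 ⇒ 5
(3) 5|_6 = 5 ↦ 5|_7 = 5 ⇒ 4
(4) 4|_7 = 4 ↦ 4|_8 = 4 ⇒ 3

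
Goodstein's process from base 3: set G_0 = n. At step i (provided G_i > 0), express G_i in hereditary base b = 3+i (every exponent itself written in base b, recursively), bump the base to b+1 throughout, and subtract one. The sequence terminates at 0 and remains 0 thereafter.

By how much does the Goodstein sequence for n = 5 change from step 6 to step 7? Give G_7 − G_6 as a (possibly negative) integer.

-1

i=0: 5 = 3 + 2 (b=3); 3→4: 4 + 2 = 6; 6−1 = 5
i=1: 5 = 4 + 1 (b=4); 4→5: 5 + 1 = 6; 6−1 = 5
i=2: 5 = 5 (b=5); 5→6: 6 = 6; 6−1 = 5
i=3: 5 = 5 (b=6); 6→7: 5 = 5; 5−1 = 4
i=4: 4 = 4 (b=7); 7→8: 4 = 4; 4−1 = 3
i=5: 3 = 3 (b=8); 8→9: 3 = 3; 3−1 = 2
i=6: 2 = 2 (b=9); 9→10: 2 = 2; 2−1 = 1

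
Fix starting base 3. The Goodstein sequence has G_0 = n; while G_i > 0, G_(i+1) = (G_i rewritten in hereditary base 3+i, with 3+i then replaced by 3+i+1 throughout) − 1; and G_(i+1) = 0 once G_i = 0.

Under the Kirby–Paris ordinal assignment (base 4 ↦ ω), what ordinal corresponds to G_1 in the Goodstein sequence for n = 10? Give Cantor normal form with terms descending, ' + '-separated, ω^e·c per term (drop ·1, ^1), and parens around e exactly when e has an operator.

base 3: 10 = 3^2 + 1; at 4: 4^2 + 1 = 17; next = 16
base 4: 16 = 4^2; at 5: 5^2 = 25; next = 24

ω^2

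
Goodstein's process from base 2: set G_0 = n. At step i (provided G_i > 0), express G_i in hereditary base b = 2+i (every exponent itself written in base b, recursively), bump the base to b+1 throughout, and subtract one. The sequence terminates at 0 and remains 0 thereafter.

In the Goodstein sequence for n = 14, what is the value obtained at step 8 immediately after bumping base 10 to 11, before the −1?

14 —HB2→ 2^(2 + 1) + 2^2 + 2 —bump→ 3^(3 + 1) + 3^3 + 3 = 111 —(−1)→ 110
110 —HB3→ 3^(3 + 1) + 3^3 + 2 —bump→ 4^(4 + 1) + 4^4 + 2 = 1282 —(−1)→ 1281
1281 —HB4→ 4^(4 + 1) + 4^4 + 1 —bump→ 5^(5 + 1) + 5^5 + 1 = 18751 —(−1)→ 18750
18750 —HB5→ 5^(5 + 1) + 5^5 —bump→ 6^(6 + 1) + 6^6 = 326592 —(−1)→ 326591
326591 —HB6→ 6^(6 + 1) + 5·6^5 + 5·6^4 + 5·6^3 + 5·6^2 + 5·6 + 5 —bump→ 7^(7 + 1) + 5·7^5 + 5·7^4 + 5·7^3 + 5·7^2 + 5·7 + 5 = 5862841 —(−1)→ 5862840
5862840 —HB7→ 7^(7 + 1) + 5·7^5 + 5·7^4 + 5·7^3 + 5·7^2 + 5·7 + 4 —bump→ 8^(8 + 1) + 5·8^5 + 5·8^4 + 5·8^3 + 5·8^2 + 5·8 + 4 = 134404972 —(−1)→ 134404971
134404971 —HB8→ 8^(8 + 1) + 5·8^5 + 5·8^4 + 5·8^3 + 5·8^2 + 5·8 + 3 —bump→ 9^(9 + 1) + 5·9^5 + 5·9^4 + 5·9^3 + 5·9^2 + 5·9 + 3 = 3487116549 —(−1)→ 3487116548
3487116548 —HB9→ 9^(9 + 1) + 5·9^5 + 5·9^4 + 5·9^3 + 5·9^2 + 5·9 + 2 —bump→ 10^(10 + 1) + 5·10^5 + 5·10^4 + 5·10^3 + 5·10^2 + 5·10 + 2 = 100000555552 —(−1)→ 100000555551

3138429262497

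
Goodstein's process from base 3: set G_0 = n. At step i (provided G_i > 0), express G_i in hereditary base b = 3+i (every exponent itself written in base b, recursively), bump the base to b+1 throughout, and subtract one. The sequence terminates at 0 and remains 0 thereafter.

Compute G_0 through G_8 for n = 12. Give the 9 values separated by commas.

12 —HB3→ 3^2 + 3 —bump→ 4^2 + 4 = 20 —(−1)→ 19
19 —HB4→ 4^2 + 3 —bump→ 5^2 + 3 = 28 —(−1)→ 27
27 —HB5→ 5^2 + 2 —bump→ 6^2 + 2 = 38 —(−1)→ 37
37 —HB6→ 6^2 + 1 —bump→ 7^2 + 1 = 50 —(−1)→ 49
49 —HB7→ 7^2 —bump→ 8^2 = 64 —(−1)→ 63
63 —HB8→ 7·8 + 7 —bump→ 7·9 + 7 = 70 —(−1)→ 69
69 —HB9→ 7·9 + 6 —bump→ 7·10 + 6 = 76 —(−1)→ 75
75 —HB10→ 7·10 + 5 —bump→ 7·11 + 5 = 82 —(−1)→ 81

12, 19, 27, 37, 49, 63, 69, 75, 81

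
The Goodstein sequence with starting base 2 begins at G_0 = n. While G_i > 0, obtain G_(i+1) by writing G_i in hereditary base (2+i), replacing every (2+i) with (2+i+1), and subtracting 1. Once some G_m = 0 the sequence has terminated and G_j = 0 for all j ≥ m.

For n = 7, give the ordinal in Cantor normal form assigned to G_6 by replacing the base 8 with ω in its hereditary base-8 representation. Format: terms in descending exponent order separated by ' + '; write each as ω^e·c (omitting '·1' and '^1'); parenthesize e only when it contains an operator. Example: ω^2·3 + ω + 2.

base 2: 7 = 2^2 + 2 + 1; at 3: 3^3 + 3 + 1 = 31; next = 30
base 3: 30 = 3^3 + 3; at 4: 4^4 + 4 = 260; next = 259
base 4: 259 = 4^4 + 3; at 5: 5^5 + 3 = 3128; next = 3127
base 5: 3127 = 5^5 + 2; at 6: 6^6 + 2 = 46658; next = 46657
base 6: 46657 = 6^6 + 1; at 7: 7^7 + 1 = 823544; next = 823543
base 7: 823543 = 7^7; at 8: 8^8 = 16777216; next = 16777215
base 8: 16777215 = 7·8^7 + 7·8^6 + 7·8^5 + 7·8^4 + 7·8^3 + 7·8^2 + 7·8 + 7; at 9: 7·9^7 + 7·9^6 + 7·9^5 + 7·9^4 + 7·9^3 + 7·9^2 + 7·9 + 7 = 37665880; next = 37665879

ω^7·7 + ω^6·7 + ω^5·7 + ω^4·7 + ω^3·7 + ω^2·7 + ω·7 + 7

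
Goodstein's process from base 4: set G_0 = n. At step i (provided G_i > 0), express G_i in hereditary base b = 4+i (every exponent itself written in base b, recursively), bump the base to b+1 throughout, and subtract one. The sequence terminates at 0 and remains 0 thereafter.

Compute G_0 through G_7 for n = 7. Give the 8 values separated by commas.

[0] 7 ≡ 4 + 3 (base 4). Lift 5: 8. −1: 7.
[1] 7 ≡ 5 + 2 (base 5). Lift 6: 8. −1: 7.
[2] 7 ≡ 6 + 1 (base 6). Lift 7: 8. −1: 7.
[3] 7 ≡ 7 (base 7). Lift 8: 8. −1: 7.
[4] 7 ≡ 7 (base 8). Lift 9: 7. −1: 6.
[5] 6 ≡ 6 (base 9). Lift 10: 6. −1: 5.
[6] 5 ≡ 5 (base 10). Lift 11: 5. −1: 4.

7, 7, 7, 7, 7, 6, 5, 4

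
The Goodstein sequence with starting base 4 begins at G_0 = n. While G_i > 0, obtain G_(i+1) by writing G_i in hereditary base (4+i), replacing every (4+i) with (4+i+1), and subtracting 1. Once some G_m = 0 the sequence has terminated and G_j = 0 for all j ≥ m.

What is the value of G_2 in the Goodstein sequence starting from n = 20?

39

step 0: 20 = 4^2 + 4; sub 5 for 4: 5^2 + 5; = 30; G_1 = 30−1 = 29
step 1: 29 = 5^2 + 4; sub 6 for 5: 6^2 + 4; = 40; G_2 = 40−1 = 39
step 2: 39 = 6^2 + 3; sub 7 for 6: 7^2 + 3; = 52; G_3 = 52−1 = 51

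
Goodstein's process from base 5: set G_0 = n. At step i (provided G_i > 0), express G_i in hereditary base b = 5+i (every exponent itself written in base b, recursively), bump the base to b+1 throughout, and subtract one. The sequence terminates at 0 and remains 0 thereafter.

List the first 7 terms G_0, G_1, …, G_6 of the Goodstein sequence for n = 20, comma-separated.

base 5: 20 = 4·5; at 6: 4·6 = 24; next = 23
base 6: 23 = 3·6 + 5; at 7: 3·7 + 5 = 26; next = 25
base 7: 25 = 3·7 + 4; at 8: 3·8 + 4 = 28; next = 27
base 8: 27 = 3·8 + 3; at 9: 3·9 + 3 = 30; next = 29
base 9: 29 = 3·9 + 2; at 10: 3·10 + 2 = 32; next = 31
base 10: 31 = 3·10 + 1; at 11: 3·11 + 1 = 34; next = 33

20, 23, 25, 27, 29, 31, 33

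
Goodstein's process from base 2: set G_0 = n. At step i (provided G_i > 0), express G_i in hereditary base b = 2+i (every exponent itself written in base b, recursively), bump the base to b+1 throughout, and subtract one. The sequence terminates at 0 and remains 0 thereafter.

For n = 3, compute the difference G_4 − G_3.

step 0: 3 = 2 + 1; sub 3 for 2: 3 + 1; = 4; G_1 = 4−1 = 3
step 1: 3 = 3; sub 4 for 3: 4; = 4; G_2 = 4−1 = 3
step 2: 3 = 3; sub 5 for 4: 3; = 3; G_3 = 3−1 = 2
step 3: 2 = 2; sub 6 for 5: 2; = 2; G_4 = 2−1 = 1

-1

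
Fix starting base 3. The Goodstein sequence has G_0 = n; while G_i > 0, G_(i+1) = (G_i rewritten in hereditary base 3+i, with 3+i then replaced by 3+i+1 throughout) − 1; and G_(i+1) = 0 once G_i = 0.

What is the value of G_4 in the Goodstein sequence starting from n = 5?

(0) 5|_3 = 3 + 2 ↦ 4 + 2|_4 = 6 ⇒ 5
(1) 5|_4 = 4 + 1 ↦ 5 + 1|_5 = 6 ⇒ 5
(2) 5|_5 = 5 ↦ 6|_6 = 6 ⇒ 5
(3) 5|_6 = 5 ↦ 5|_7 = 5 ⇒ 4
(4) 4|_7 = 4 ↦ 4|_8 = 4 ⇒ 3

4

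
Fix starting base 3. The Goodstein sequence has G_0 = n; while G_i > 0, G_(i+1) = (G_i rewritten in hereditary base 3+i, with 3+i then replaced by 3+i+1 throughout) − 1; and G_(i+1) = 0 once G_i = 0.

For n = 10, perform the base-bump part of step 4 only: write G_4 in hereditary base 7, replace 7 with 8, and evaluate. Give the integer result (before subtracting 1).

[0] 10 ≡ 3^2 + 1 (base 3). Lift 4: 17. −1: 16.
[1] 16 ≡ 4^2 (base 4). Lift 5: 25. −1: 24.
[2] 24 ≡ 4·5 + 4 (base 5). Lift 6: 28. −1: 27.
[3] 27 ≡ 4·6 + 3 (base 6). Lift 7: 31. −1: 30.
[4] 30 ≡ 4·7 + 2 (base 7). Lift 8: 34. −1: 33.

34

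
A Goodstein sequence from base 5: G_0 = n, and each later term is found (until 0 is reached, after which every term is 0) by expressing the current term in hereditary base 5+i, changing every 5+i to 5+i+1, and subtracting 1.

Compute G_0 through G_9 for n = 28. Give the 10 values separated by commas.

28, 38, 50, 64, 80, 87, 94, 101, 108, 115

[0] 28 ≡ 5^2 + 3 (base 5). Lift 6: 39. −1: 38.
[1] 38 ≡ 6^2 + 2 (base 6). Lift 7: 51. −1: 50.
[2] 50 ≡ 7^2 + 1 (base 7). Lift 8: 65. −1: 64.
[3] 64 ≡ 8^2 (base 8). Lift 9: 81. −1: 80.
[4] 80 ≡ 8·9 + 8 (base 9). Lift 10: 88. −1: 87.
[5] 87 ≡ 8·10 + 7 (base 10). Lift 11: 95. −1: 94.
[6] 94 ≡ 8·11 + 6 (base 11). Lift 12: 102. −1: 101.
[7] 101 ≡ 8·12 + 5 (base 12). Lift 13: 109. −1: 108.
[8] 108 ≡ 8·13 + 4 (base 13). Lift 14: 116. −1: 115.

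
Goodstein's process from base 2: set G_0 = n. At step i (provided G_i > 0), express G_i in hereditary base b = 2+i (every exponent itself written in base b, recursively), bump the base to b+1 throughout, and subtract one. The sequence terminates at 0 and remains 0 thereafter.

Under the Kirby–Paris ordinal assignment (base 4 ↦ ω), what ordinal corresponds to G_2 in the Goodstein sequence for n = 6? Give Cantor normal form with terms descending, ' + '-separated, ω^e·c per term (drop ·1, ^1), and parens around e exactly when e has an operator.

ω^ω + 1

[0] 6 ≡ 2^2 + 2 (base 2). Lift 3: 30. −1: 29.
[1] 29 ≡ 3^3 + 2 (base 3). Lift 4: 258. −1: 257.
[2] 257 ≡ 4^4 + 1 (base 4). Lift 5: 3126. −1: 3125.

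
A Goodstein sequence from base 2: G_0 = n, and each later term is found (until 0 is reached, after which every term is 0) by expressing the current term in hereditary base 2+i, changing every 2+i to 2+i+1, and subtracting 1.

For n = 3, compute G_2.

G_0 = 3. HB_2(3) = 2 + 1. Bump = 4. G_1 = 3.
G_1 = 3. HB_3(3) = 3. Bump = 4. G_2 = 3.
G_2 = 3. HB_4(3) = 3. Bump = 3. G_3 = 2.

3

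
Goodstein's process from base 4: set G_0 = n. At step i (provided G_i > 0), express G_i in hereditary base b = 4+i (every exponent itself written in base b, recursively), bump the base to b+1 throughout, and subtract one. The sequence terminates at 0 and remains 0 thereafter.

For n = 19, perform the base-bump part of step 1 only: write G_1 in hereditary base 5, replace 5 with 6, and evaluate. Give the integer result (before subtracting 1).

19 —HB4→ 4^2 + 3 —bump→ 5^2 + 3 = 28 —(−1)→ 27
27 —HB5→ 5^2 + 2 —bump→ 6^2 + 2 = 38 —(−1)→ 37

38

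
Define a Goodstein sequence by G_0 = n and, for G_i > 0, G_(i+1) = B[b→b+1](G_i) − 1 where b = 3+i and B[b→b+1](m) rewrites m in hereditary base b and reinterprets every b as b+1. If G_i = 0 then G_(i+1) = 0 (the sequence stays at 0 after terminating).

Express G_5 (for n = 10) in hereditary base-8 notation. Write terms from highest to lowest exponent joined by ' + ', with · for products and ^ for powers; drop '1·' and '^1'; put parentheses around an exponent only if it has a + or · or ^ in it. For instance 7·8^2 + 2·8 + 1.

4·8 + 1

base 3: 10 = 3^2 + 1; at 4: 4^2 + 1 = 17; next = 16
base 4: 16 = 4^2; at 5: 5^2 = 25; next = 24
base 5: 24 = 4·5 + 4; at 6: 4·6 + 4 = 28; next = 27
base 6: 27 = 4·6 + 3; at 7: 4·7 + 3 = 31; next = 30
base 7: 30 = 4·7 + 2; at 8: 4·8 + 2 = 34; next = 33
base 8: 33 = 4·8 + 1; at 9: 4·9 + 1 = 37; next = 36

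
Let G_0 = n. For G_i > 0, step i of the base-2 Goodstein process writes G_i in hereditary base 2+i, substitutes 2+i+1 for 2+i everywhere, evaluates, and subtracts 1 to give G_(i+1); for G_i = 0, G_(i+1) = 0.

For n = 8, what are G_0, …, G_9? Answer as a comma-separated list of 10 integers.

8, 80, 553, 6310, 93395, 1647195, 33554571, 774841151, 20000000211, 570623341475

[0] 8 ≡ 2^(2 + 1) (base 2). Lift 3: 81. −1: 80.
[1] 80 ≡ 2·3^3 + 2·3^2 + 2·3 + 2 (base 3). Lift 4: 554. −1: 553.
[2] 553 ≡ 2·4^4 + 2·4^2 + 2·4 + 1 (base 4). Lift 5: 6311. −1: 6310.
[3] 6310 ≡ 2·5^5 + 2·5^2 + 2·5 (base 5). Lift 6: 93396. −1: 93395.
[4] 93395 ≡ 2·6^6 + 2·6^2 + 6 + 5 (base 6). Lift 7: 1647196. −1: 1647195.
[5] 1647195 ≡ 2·7^7 + 2·7^2 + 7 + 4 (base 7). Lift 8: 33554572. −1: 33554571.
[6] 33554571 ≡ 2·8^8 + 2·8^2 + 8 + 3 (base 8). Lift 9: 774841152. −1: 774841151.
[7] 774841151 ≡ 2·9^9 + 2·9^2 + 9 + 2 (base 9). Lift 10: 20000000212. −1: 20000000211.
[8] 20000000211 ≡ 2·10^10 + 2·10^2 + 10 + 1 (base 10). Lift 11: 570623341476. −1: 570623341475.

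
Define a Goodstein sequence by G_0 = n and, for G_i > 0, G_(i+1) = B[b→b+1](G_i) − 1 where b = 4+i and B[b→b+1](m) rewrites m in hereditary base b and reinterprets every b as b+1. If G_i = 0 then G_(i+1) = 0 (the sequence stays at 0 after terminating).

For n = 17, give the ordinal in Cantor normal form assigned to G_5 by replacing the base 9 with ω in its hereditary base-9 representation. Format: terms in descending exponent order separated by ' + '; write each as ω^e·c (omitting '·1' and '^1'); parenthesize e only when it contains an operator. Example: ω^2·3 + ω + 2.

(0) 17|_4 = 4^2 + 1 ↦ 5^2 + 1|_5 = 26 ⇒ 25
(1) 25|_5 = 5^2 ↦ 6^2|_6 = 36 ⇒ 35
(2) 35|_6 = 5·6 + 5 ↦ 5·7 + 5|_7 = 40 ⇒ 39
(3) 39|_7 = 5·7 + 4 ↦ 5·8 + 4|_8 = 44 ⇒ 43
(4) 43|_8 = 5·8 + 3 ↦ 5·9 + 3|_9 = 48 ⇒ 47
(5) 47|_9 = 5·9 + 2 ↦ 5·10 + 2|_10 = 52 ⇒ 51

ω·5 + 2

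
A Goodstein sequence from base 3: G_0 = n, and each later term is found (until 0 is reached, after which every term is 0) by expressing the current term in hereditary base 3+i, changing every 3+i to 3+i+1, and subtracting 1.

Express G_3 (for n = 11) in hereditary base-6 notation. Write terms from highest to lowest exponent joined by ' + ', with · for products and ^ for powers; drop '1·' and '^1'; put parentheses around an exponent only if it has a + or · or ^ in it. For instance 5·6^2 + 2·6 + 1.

step 0: 11 = 3^2 + 2; sub 4 for 3: 4^2 + 2; = 18; G_1 = 18−1 = 17
step 1: 17 = 4^2 + 1; sub 5 for 4: 5^2 + 1; = 26; G_2 = 26−1 = 25
step 2: 25 = 5^2; sub 6 for 5: 6^2; = 36; G_3 = 36−1 = 35
step 3: 35 = 5·6 + 5; sub 7 for 6: 5·7 + 5; = 40; G_4 = 40−1 = 39

5·6 + 5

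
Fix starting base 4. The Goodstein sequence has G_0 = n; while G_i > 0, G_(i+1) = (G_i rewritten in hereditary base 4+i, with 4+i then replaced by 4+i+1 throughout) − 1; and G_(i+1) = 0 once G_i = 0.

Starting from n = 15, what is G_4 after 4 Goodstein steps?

23

[0] 15 ≡ 3·4 + 3 (base 4). Lift 5: 18. −1: 17.
[1] 17 ≡ 3·5 + 2 (base 5). Lift 6: 20. −1: 19.
[2] 19 ≡ 3·6 + 1 (base 6). Lift 7: 22. −1: 21.
[3] 21 ≡ 3·7 (base 7). Lift 8: 24. −1: 23.
[4] 23 ≡ 2·8 + 7 (base 8). Lift 9: 25. −1: 24.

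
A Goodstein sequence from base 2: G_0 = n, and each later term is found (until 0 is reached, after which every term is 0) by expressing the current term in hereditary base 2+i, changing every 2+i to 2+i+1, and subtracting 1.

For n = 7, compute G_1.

7 —HB2→ 2^2 + 2 + 1 —bump→ 3^3 + 3 + 1 = 31 —(−1)→ 30
30 —HB3→ 3^3 + 3 —bump→ 4^4 + 4 = 260 —(−1)→ 259

30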